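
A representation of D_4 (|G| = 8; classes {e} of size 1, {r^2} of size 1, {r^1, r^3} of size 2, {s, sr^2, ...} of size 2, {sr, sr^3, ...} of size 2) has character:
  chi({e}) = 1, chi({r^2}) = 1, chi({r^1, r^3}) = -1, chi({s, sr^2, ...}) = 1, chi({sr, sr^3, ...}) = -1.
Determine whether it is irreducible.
Irreducible: <chi, chi> = 1.

Working: <chi, chi> = (1/|G|) sum_C |C| * |chi(C)|^2 = (1/8)[1*|1|^2 + 1*|1|^2 + 2*|-1|^2 + 2*|1|^2 + 2*|-1|^2]
  = (1/8)[(1) + (1) + (2) + (2) + (2)] = 8/8 = 1.
A character is irreducible iff <chi, chi> = 1, so this representation is irreducible.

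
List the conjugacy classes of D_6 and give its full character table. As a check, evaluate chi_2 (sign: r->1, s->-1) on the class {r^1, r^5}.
Conjugacy classes: {e} of size 1, {r^3} of size 1, {r^1, r^5} of size 2, {r^2, r^4} of size 2, {s, sr^2, ...} of size 3, {sr, sr^3, ...} of size 3.
Character table:
  irrep \ class              {e} (size 1)  {r^3} (size 1)  {r^1, r^5} (size 2)  {r^2, r^4} (size 2)  {s, sr^2, ...} (size 3)  {sr, sr^3, ...} (size 3)
  chi_1 (triv)               1             1               1                    1                    1                        1                       
  chi_2 (sign: r->1, s->-1)  1             1               1                    1                    -1                       -1                      
  chi_3 (r->-1, s->1)        1             -1              -1                   1                    1                        -1                      
  chi_4 (r->-1, s->-1)       1             -1              -1                   1                    -1                       1                       
  chi_5 (2d, j=1)            2             -2              1                    -1                   0                        0                       
  chi_6 (2d, j=2)            2             2               -1                   -1                   0                        0                       

Spot check: chi_2 (sign: r->1, s->-1) on {r^1, r^5} = 1.

Reasoning: D_6 has order 2*6 = 12 with 6 conjugacy classes, hence 6 irreducibles. Sum of squared dims 1 + 1 + 1 + 1 + 4 + 4 = 12 = |G|. Linear characters come from the abelianisation; the 2-dimensional irreps have character r^k -> 2*cos(2*pi*j*k/6), reflections -> 0.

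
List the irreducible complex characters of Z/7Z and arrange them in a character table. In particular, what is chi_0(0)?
Character table of Z/7Z (irreps indexed chi_0,...,chi_6 with chi_k(m) = zeta_7^(k*m), zeta_7 = exp(2*pi*i/7)):
  irrep \ class  {0} (size 1)  {1} (size 1)    {2} (size 1)    {3} (size 1)    {4} (size 1)    {5} (size 1)    {6} (size 1)  
  chi_0          1             1               1               1               1               1               1             
  chi_1          1             exp(2*I*pi/7)   exp(4*I*pi/7)   exp(6*I*pi/7)   exp(-6*I*pi/7)  exp(-4*I*pi/7)  exp(-2*I*pi/7)
  chi_2          1             exp(4*I*pi/7)   exp(-6*I*pi/7)  exp(-2*I*pi/7)  exp(2*I*pi/7)   exp(6*I*pi/7)   exp(-4*I*pi/7)
  chi_3          1             exp(6*I*pi/7)   exp(-2*I*pi/7)  exp(4*I*pi/7)   exp(-4*I*pi/7)  exp(2*I*pi/7)   exp(-6*I*pi/7)
  chi_4          1             exp(-6*I*pi/7)  exp(2*I*pi/7)   exp(-4*I*pi/7)  exp(4*I*pi/7)   exp(-2*I*pi/7)  exp(6*I*pi/7) 
  chi_5          1             exp(-4*I*pi/7)  exp(6*I*pi/7)   exp(2*I*pi/7)   exp(-2*I*pi/7)  exp(-6*I*pi/7)  exp(4*I*pi/7) 
  chi_6          1             exp(-2*I*pi/7)  exp(-4*I*pi/7)  exp(-6*I*pi/7)  exp(6*I*pi/7)   exp(4*I*pi/7)   exp(2*I*pi/7) 

Spot check: chi_0(0) = zeta_7^(0*0) = zeta_7^0 = 1.

Argument: Z/7Z is abelian, so all 7 irreducible complex representations are 1-dimensional. They are given by chi_k(m) = zeta_7^(k*m) for k = 0,...,6. Row orthogonality: sum_m chi_k(m) conj(chi_l(m)) = 7 * [k = l].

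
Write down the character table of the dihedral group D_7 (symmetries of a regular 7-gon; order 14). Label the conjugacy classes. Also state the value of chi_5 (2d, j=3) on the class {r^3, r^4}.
Conjugacy classes: {e} of size 1, {r^1, r^6} of size 2, {r^2, r^5} of size 2, {r^3, r^4} of size 2, {s, sr, ..., sr^6} of size 7.
Character table:
  irrep \ class              {e} (size 1)  {r^1, r^6} (size 2)  {r^2, r^5} (size 2)  {r^3, r^4} (size 2)  {s, sr, ..., sr^6} (size 7)
  chi_1 (triv)               1             1                    1                    1                    1                          
  chi_2 (sign: r->1, s->-1)  1             1                    1                    1                    -1                         
  chi_3 (2d, j=1)            2             2*cos(2*pi/7)        -2*cos(3*pi/7)       -2*cos(pi/7)         0                          
  chi_4 (2d, j=2)            2             -2*cos(3*pi/7)       -2*cos(pi/7)         2*cos(2*pi/7)        0                          
  chi_5 (2d, j=3)            2             -2*cos(pi/7)         2*cos(2*pi/7)        -2*cos(3*pi/7)       0                          

Spot check: chi_5 (2d, j=3) on {r^3, r^4} = -2*cos(3*pi/7).

Argument: D_7 has order 2*7 = 14 with 5 conjugacy classes, hence 5 irreducibles. Sum of squared dims 1 + 1 + 4 + 4 + 4 = 14 = |G|. Linear characters come from the abelianisation; the 2-dimensional irreps have character r^k -> 2*cos(2*pi*j*k/7), reflections -> 0.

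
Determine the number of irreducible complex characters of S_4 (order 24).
5

Derivation: The number of irreducible complex representations of a finite group equals its number of conjugacy classes. Conjugacy classes in S_4 correspond to cycle types, i.e. partitions of 4; there are p(4) = 5 of them, so S_4 (order 24) has exactly 5 irreducible complex representations.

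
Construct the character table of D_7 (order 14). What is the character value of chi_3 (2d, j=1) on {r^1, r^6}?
Conjugacy classes: {e} of size 1, {r^1, r^6} of size 2, {r^2, r^5} of size 2, {r^3, r^4} of size 2, {s, sr, ..., sr^6} of size 7.
Character table:
  irrep \ class              {e} (size 1)  {r^1, r^6} (size 2)  {r^2, r^5} (size 2)  {r^3, r^4} (size 2)  {s, sr, ..., sr^6} (size 7)
  chi_1 (triv)               1             1                    1                    1                    1                          
  chi_2 (sign: r->1, s->-1)  1             1                    1                    1                    -1                         
  chi_3 (2d, j=1)            2             2*cos(2*pi/7)        -2*cos(3*pi/7)       -2*cos(pi/7)         0                          
  chi_4 (2d, j=2)            2             -2*cos(3*pi/7)       -2*cos(pi/7)         2*cos(2*pi/7)        0                          
  chi_5 (2d, j=3)            2             -2*cos(pi/7)         2*cos(2*pi/7)        -2*cos(3*pi/7)       0                          

Spot check: chi_3 (2d, j=1) on {r^1, r^6} = 2*cos(2*pi/7).

Justification: D_7 has order 2*7 = 14 with 5 conjugacy classes, hence 5 irreducibles. Sum of squared dims 1 + 1 + 4 + 4 + 4 = 14 = |G|. Linear characters come from the abelianisation; the 2-dimensional irreps have character r^k -> 2*cos(2*pi*j*k/7), reflections -> 0.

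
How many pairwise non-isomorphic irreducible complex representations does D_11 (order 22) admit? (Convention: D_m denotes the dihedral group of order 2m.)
7

Proof sketch: The number of irreducible complex representations of a finite group equals its number of conjugacy classes. D_11 has 7 conjugacy classes ((n+3)/2 for n odd), so D_11 (order 22) has exactly 7 irreducible complex representations.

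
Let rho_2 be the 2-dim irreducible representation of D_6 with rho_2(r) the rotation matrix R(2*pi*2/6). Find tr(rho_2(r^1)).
chi_{rho_2}(r^1) = 2*cos(2*pi*2*1/6) = -1

Proof sketch: rho_2(r^1) is rotation by angle 2*pi*2*1/6, whose trace is 2*cos(2*pi*2*1/6) = -1.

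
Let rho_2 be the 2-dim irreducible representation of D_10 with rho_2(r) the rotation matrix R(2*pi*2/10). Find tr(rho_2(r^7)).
chi_{rho_2}(r^7) = 2*cos(2*pi*2*7/10) = -sqrt(5)/2 - 1/2

Solution. rho_2(r^7) is rotation by angle 2*pi*2*7/10, whose trace is 2*cos(2*pi*2*7/10) = -sqrt(5)/2 - 1/2.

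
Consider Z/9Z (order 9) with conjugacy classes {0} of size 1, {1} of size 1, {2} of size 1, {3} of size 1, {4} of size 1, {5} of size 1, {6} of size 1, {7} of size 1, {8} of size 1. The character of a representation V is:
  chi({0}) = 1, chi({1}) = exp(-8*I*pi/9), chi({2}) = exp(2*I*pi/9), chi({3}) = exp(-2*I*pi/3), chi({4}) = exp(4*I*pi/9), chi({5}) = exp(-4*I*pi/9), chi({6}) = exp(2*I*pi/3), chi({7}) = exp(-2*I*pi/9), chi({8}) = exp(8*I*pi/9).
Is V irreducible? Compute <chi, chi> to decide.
Irreducible: <chi, chi> = 1.

<chi, chi> = (1/|G|) sum_C |C| * |chi(C)|^2 = (1/9)[1*|1|^2 + 1*|exp(-8*I*pi/9)|^2 + 1*|exp(2*I*pi/9)|^2 + 1*|exp(-2*I*pi/3)|^2 + 1*|exp(4*I*pi/9)|^2 + 1*|exp(-4*I*pi/9)|^2 + 1*|exp(2*I*pi/3)|^2 + 1*|exp(-2*I*pi/9)|^2 + 1*|exp(8*I*pi/9)|^2]
  = (1/9)[(1) + (1) + (1) + (1) + (1) + (1) + (1) + (1) + (1)] = 9/9 = 1.
(Exp terms are combined using exp(i*s)*conj(exp(i*t)) = exp(i*(s-t)), and sums of them are collapsed using the identity that for every m > 1 the m distinct m-th roots of unity sum to 0, e.g. 1 + exp(2*I*pi/3) + exp(-2*I*pi/3) = 0.)
A character is irreducible iff <chi, chi> = 1, so this representation is irreducible.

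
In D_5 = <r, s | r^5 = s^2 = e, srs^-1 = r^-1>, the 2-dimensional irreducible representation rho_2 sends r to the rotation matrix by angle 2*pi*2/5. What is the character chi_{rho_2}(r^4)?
chi_{rho_2}(r^4) = 2*cos(2*pi*2*4/5) = -sqrt(5)/2 - 1/2

Proof sketch: rho_2(r^4) is rotation by angle 2*pi*2*4/5, whose trace is 2*cos(2*pi*2*4/5) = -sqrt(5)/2 - 1/2.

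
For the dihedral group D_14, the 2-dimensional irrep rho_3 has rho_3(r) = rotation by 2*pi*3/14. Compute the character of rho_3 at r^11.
chi_{rho_3}(r^11) = 2*cos(2*pi*3*11/14) = -2*cos(2*pi/7)

Reasoning: rho_3(r^11) is rotation by angle 2*pi*3*11/14, whose trace is 2*cos(2*pi*3*11/14) = -2*cos(2*pi/7).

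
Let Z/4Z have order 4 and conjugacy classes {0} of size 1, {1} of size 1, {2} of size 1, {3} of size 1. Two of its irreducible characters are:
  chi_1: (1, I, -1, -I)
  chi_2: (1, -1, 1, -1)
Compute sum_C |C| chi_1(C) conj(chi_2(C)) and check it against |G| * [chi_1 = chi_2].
Sum = 0; so <chi_1, chi_2> = 0 (distinct irreducibles are orthogonal).

Working: Compute term by term over conjugacy classes (|C| * chi_1(C) * conj(chi_2(C))):
  1*(1)*conj(1) + 1*(I)*conj(-1) + 1*(-1)*conj(1) + 1*(-I)*conj(-1)
  = (1) + (-I) + (-1) + (I)
  = 0.
(Exp terms are combined using exp(i*s)*conj(exp(i*t)) = exp(i*(s-t)), and sums of them are collapsed using the identity that for every m > 1 the m distinct m-th roots of unity sum to 0, e.g. 1 + exp(2*I*pi/3) + exp(-2*I*pi/3) = 0.)
Dividing by |G| = 4 gives 0/4 = 0, matching the row-orthogonality relation <chi_1, chi_2> = [chi_1 = chi_2].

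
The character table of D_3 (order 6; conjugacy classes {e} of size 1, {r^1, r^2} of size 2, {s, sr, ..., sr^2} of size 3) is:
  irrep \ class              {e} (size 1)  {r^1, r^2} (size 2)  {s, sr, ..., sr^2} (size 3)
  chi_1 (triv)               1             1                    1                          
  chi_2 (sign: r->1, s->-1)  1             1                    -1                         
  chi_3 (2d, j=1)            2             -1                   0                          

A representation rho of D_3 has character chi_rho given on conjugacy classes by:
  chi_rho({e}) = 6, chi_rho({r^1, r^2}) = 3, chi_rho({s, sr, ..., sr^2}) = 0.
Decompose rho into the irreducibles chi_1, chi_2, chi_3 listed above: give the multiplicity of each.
Multiplicities: chi_1: 2, chi_2: 2, chi_3: 1.

Working: Use <chi_rho, chi> = (1/|G|) sum_C |C| * chi_rho(C) * conj(chi(C)) with |G| = 6 for each irreducible chi in the table:
  <chi_rho, chi_1> = (1/6)[1*(6)*conj(1) + 2*(3)*conj(1) + 3*(0)*conj(1)]
      = (1/6)[(6) + (6) + (0)] = 12/6 = 2
  <chi_rho, chi_2> = (1/6)[1*(6)*conj(1) + 2*(3)*conj(1) + 3*(0)*conj(-1)]
      = (1/6)[(6) + (6) + (0)] = 12/6 = 2
  <chi_rho, chi_3> = (1/6)[1*(6)*conj(2) + 2*(3)*conj(-1) + 3*(0)*conj(0)]
      = (1/6)[(12) + (-6) + (0)] = 6/6 = 1
Dimension check: dim(rho) = sum (mult * dim) = 2*1 + 2*1 + 1*2 = 6 = chi_rho(e) = 6.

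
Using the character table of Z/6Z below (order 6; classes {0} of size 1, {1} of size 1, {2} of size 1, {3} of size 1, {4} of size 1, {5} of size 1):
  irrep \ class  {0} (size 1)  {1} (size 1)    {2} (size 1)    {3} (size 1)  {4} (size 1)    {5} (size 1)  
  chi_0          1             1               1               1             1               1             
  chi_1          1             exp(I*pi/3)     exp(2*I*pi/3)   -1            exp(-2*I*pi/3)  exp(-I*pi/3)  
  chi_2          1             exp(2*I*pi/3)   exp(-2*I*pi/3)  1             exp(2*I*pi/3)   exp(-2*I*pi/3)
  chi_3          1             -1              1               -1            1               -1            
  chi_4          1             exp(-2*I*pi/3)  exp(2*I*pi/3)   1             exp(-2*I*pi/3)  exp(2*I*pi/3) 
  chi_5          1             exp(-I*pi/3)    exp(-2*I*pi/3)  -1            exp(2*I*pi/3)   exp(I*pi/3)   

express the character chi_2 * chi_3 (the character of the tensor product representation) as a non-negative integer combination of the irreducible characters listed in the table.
chi_2 tensor chi_3 = chi_5 (all other irreducibles have multiplicity 0).

Proof sketch: The character of a tensor product is the pointwise product (chi_2 * chi_3)(C) = chi_2(C) * chi_3(C):
  {0}: (1)*(1), {1}: (exp(2*I*pi/3))*(-1), {2}: (exp(-2*I*pi/3))*(1), {3}: (1)*(-1), {4}: (exp(2*I*pi/3))*(1), {5}: (exp(-2*I*pi/3))*(-1)
so (chi_2 * chi_3) takes values
  {0} -> 1, {1} -> -exp(2*I*pi/3), {2} -> exp(-2*I*pi/3), {3} -> -1, {4} -> exp(2*I*pi/3), {5} -> -exp(-2*I*pi/3).
Now take the inner product of this character with each irreducible chi from the table, <chi_2*chi_3, chi> = (1/6) sum_C |C| (chi_2*chi_3)(C) conj(chi(C)):
  <chi_2*chi_3, chi_0> = (1/6)[1*(1)*conj(1) + 1*(-exp(2*I*pi/3))*conj(1) + 1*(exp(-2*I*pi/3))*conj(1) + 1*(-1)*conj(1) + 1*(exp(2*I*pi/3))*conj(1) + 1*(-exp(-2*I*pi/3))*conj(1)]
      = (1/6)[(1) + (-exp(2*I*pi/3)) + (exp(-2*I*pi/3)) + (-1) + (exp(2*I*pi/3)) + (-exp(-2*I*pi/3))] = 0/6 = 0
  <chi_2*chi_3, chi_1> = (1/6)[1*(1)*conj(1) + 1*(-exp(2*I*pi/3))*conj(exp(I*pi/3)) + 1*(exp(-2*I*pi/3))*conj(exp(2*I*pi/3)) + 1*(-1)*conj(-1) + 1*(exp(2*I*pi/3))*conj(exp(-2*I*pi/3)) + 1*(-exp(-2*I*pi/3))*conj(exp(-I*pi/3))]
      = (1/6)[(1) + (-exp(I*pi/3)) + (exp(2*I*pi/3)) + (1) + (exp(-2*I*pi/3)) + (-exp(-I*pi/3))] = 0/6 = 0
  <chi_2*chi_3, chi_2> = (1/6)[1*(1)*conj(1) + 1*(-exp(2*I*pi/3))*conj(exp(2*I*pi/3)) + 1*(exp(-2*I*pi/3))*conj(exp(-2*I*pi/3)) + 1*(-1)*conj(1) + 1*(exp(2*I*pi/3))*conj(exp(2*I*pi/3)) + 1*(-exp(-2*I*pi/3))*conj(exp(-2*I*pi/3))]
      = (1/6)[(1) + (-1) + (1) + (-1) + (1) + (-1)] = 0/6 = 0
  <chi_2*chi_3, chi_3> = (1/6)[1*(1)*conj(1) + 1*(-exp(2*I*pi/3))*conj(-1) + 1*(exp(-2*I*pi/3))*conj(1) + 1*(-1)*conj(-1) + 1*(exp(2*I*pi/3))*conj(1) + 1*(-exp(-2*I*pi/3))*conj(-1)]
      = (1/6)[(1) + (exp(2*I*pi/3)) + (exp(-2*I*pi/3)) + (1) + (exp(2*I*pi/3)) + (exp(-2*I*pi/3))] = 0/6 = 0
  <chi_2*chi_3, chi_4> = (1/6)[1*(1)*conj(1) + 1*(-exp(2*I*pi/3))*conj(exp(-2*I*pi/3)) + 1*(exp(-2*I*pi/3))*conj(exp(2*I*pi/3)) + 1*(-1)*conj(1) + 1*(exp(2*I*pi/3))*conj(exp(-2*I*pi/3)) + 1*(-exp(-2*I*pi/3))*conj(exp(2*I*pi/3))]
      = (1/6)[(1) + (-exp(-2*I*pi/3)) + (exp(2*I*pi/3)) + (-1) + (exp(-2*I*pi/3)) + (-exp(2*I*pi/3))] = 0/6 = 0
  <chi_2*chi_3, chi_5> = (1/6)[1*(1)*conj(1) + 1*(-exp(2*I*pi/3))*conj(exp(-I*pi/3)) + 1*(exp(-2*I*pi/3))*conj(exp(-2*I*pi/3)) + 1*(-1)*conj(-1) + 1*(exp(2*I*pi/3))*conj(exp(2*I*pi/3)) + 1*(-exp(-2*I*pi/3))*conj(exp(I*pi/3))]
      = (1/6)[(1) + (1) + (1) + (1) + (1) + (1)] = 6/6 = 1
(Exp terms are combined using exp(i*s)*conj(exp(i*t)) = exp(i*(s-t)), and sums of them are collapsed using the identity that for every m > 1 the m distinct m-th roots of unity sum to 0, e.g. 1 + exp(2*I*pi/3) + exp(-2*I*pi/3) = 0.)
Hence the multiplicities are chi_5: 1. Dimension check: dim(chi_2)*dim(chi_3) = 1*1 = 1 and sum (mult * dim) = 1*1 = 1.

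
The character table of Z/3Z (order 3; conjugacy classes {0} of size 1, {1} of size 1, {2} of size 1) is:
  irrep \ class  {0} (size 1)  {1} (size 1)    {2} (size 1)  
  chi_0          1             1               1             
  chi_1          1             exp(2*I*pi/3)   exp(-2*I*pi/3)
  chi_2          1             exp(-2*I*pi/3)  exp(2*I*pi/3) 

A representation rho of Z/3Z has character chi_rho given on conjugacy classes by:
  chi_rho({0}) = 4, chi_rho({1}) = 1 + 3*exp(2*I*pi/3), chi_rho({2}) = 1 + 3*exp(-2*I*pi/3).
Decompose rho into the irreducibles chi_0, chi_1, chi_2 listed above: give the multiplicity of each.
Multiplicities: chi_0: 1, chi_1: 3, chi_2: 0.

Explanation: Use <chi_rho, chi> = (1/|G|) sum_C |C| * chi_rho(C) * conj(chi(C)) with |G| = 3 for each irreducible chi in the table:
  <chi_rho, chi_0> = (1/3)[1*(4)*conj(1) + 1*(1 + 3*exp(2*I*pi/3))*conj(1) + 1*(1 + 3*exp(-2*I*pi/3))*conj(1)]
      = (1/3)[(4) + (1 + 3*exp(2*I*pi/3)) + (1 + 3*exp(-2*I*pi/3))] = 3/3 = 1
  <chi_rho, chi_1> = (1/3)[1*(4)*conj(1) + 1*(1 + 3*exp(2*I*pi/3))*conj(exp(2*I*pi/3)) + 1*(1 + 3*exp(-2*I*pi/3))*conj(exp(-2*I*pi/3))]
      = (1/3)[(4) + (3 + exp(-2*I*pi/3)) + (3 + exp(2*I*pi/3))] = 9/3 = 3
  <chi_rho, chi_2> = (1/3)[1*(4)*conj(1) + 1*(1 + 3*exp(2*I*pi/3))*conj(exp(-2*I*pi/3)) + 1*(1 + 3*exp(-2*I*pi/3))*conj(exp(2*I*pi/3))]
      = (1/3)[(4) + (3*exp(-2*I*pi/3) + exp(2*I*pi/3)) + (exp(-2*I*pi/3) + 3*exp(2*I*pi/3))] = 0/3 = 0
(Exp terms are combined using exp(i*s)*conj(exp(i*t)) = exp(i*(s-t)), and sums of them are collapsed using the identity that for every m > 1 the m distinct m-th roots of unity sum to 0, e.g. 1 + exp(2*I*pi/3) + exp(-2*I*pi/3) = 0.)
Dimension check: dim(rho) = sum (mult * dim) = 1*1 + 3*1 + 0*1 = 4 = chi_rho(e) = 4.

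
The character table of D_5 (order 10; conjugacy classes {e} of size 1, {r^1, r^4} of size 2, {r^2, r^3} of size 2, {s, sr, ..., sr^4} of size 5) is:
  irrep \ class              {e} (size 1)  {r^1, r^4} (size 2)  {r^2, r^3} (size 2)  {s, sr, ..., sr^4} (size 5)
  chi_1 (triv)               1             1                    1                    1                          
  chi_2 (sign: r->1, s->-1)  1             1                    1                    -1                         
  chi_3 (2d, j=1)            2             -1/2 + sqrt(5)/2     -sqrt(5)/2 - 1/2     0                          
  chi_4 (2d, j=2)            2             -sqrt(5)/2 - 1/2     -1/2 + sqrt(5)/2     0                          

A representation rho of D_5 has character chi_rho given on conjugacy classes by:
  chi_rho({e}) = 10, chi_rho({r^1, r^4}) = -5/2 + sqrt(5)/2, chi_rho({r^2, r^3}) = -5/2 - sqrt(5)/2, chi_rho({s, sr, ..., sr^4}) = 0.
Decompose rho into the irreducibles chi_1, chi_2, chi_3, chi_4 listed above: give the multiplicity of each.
Multiplicities: chi_1: 0, chi_2: 0, chi_3: 3, chi_4: 2.

Details: Use <chi_rho, chi> = (1/|G|) sum_C |C| * chi_rho(C) * conj(chi(C)) with |G| = 10 for each irreducible chi in the table:
  <chi_rho, chi_1> = (1/10)[1*(10)*conj(1) + 2*(-5/2 + sqrt(5)/2)*conj(1) + 2*(-5/2 - sqrt(5)/2)*conj(1) + 5*(0)*conj(1)]
      = (1/10)[(10) + (-5 + sqrt(5)) + (-5 - sqrt(5)) + (0)] = 0/10 = 0
  <chi_rho, chi_2> = (1/10)[1*(10)*conj(1) + 2*(-5/2 + sqrt(5)/2)*conj(1) + 2*(-5/2 - sqrt(5)/2)*conj(1) + 5*(0)*conj(-1)]
      = (1/10)[(10) + (-5 + sqrt(5)) + (-5 - sqrt(5)) + (0)] = 0/10 = 0
  <chi_rho, chi_3> = (1/10)[1*(10)*conj(2) + 2*(-5/2 + sqrt(5)/2)*conj(-1/2 + sqrt(5)/2) + 2*(-5/2 - sqrt(5)/2)*conj(-sqrt(5)/2 - 1/2) + 5*(0)*conj(0)]
      = (1/10)[(20) + (5 - 3*sqrt(5)) + (5 + 3*sqrt(5)) + (0)] = 30/10 = 3
  <chi_rho, chi_4> = (1/10)[1*(10)*conj(2) + 2*(-5/2 + sqrt(5)/2)*conj(-sqrt(5)/2 - 1/2) + 2*(-5/2 - sqrt(5)/2)*conj(-1/2 + sqrt(5)/2) + 5*(0)*conj(0)]
      = (1/10)[(20) + (2*sqrt(5)) + (-2*sqrt(5)) + (0)] = 20/10 = 2
Dimension check: dim(rho) = sum (mult * dim) = 0*1 + 0*1 + 3*2 + 2*2 = 10 = chi_rho(e) = 10.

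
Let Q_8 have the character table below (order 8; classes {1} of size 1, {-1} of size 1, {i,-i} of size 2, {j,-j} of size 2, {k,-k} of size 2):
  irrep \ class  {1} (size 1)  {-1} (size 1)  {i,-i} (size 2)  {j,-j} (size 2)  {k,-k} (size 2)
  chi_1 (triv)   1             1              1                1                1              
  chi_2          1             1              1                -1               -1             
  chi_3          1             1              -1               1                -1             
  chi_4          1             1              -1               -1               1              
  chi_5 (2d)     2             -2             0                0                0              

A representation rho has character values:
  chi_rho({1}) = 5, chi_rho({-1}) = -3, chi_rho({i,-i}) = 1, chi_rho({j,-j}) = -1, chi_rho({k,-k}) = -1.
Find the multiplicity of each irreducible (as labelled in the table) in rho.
Multiplicities: chi_1: 0, chi_2: 1, chi_3: 0, chi_4: 0, chi_5: 2.

Derivation: Use <chi_rho, chi> = (1/|G|) sum_C |C| * chi_rho(C) * conj(chi(C)) with |G| = 8 for each irreducible chi in the table:
  <chi_rho, chi_1> = (1/8)[1*(5)*conj(1) + 1*(-3)*conj(1) + 2*(1)*conj(1) + 2*(-1)*conj(1) + 2*(-1)*conj(1)]
      = (1/8)[(5) + (-3) + (2) + (-2) + (-2)] = 0/8 = 0
  <chi_rho, chi_2> = (1/8)[1*(5)*conj(1) + 1*(-3)*conj(1) + 2*(1)*conj(1) + 2*(-1)*conj(-1) + 2*(-1)*conj(-1)]
      = (1/8)[(5) + (-3) + (2) + (2) + (2)] = 8/8 = 1
  <chi_rho, chi_3> = (1/8)[1*(5)*conj(1) + 1*(-3)*conj(1) + 2*(1)*conj(-1) + 2*(-1)*conj(1) + 2*(-1)*conj(-1)]
      = (1/8)[(5) + (-3) + (-2) + (-2) + (2)] = 0/8 = 0
  <chi_rho, chi_4> = (1/8)[1*(5)*conj(1) + 1*(-3)*conj(1) + 2*(1)*conj(-1) + 2*(-1)*conj(-1) + 2*(-1)*conj(1)]
      = (1/8)[(5) + (-3) + (-2) + (2) + (-2)] = 0/8 = 0
  <chi_rho, chi_5> = (1/8)[1*(5)*conj(2) + 1*(-3)*conj(-2) + 2*(1)*conj(0) + 2*(-1)*conj(0) + 2*(-1)*conj(0)]
      = (1/8)[(10) + (6) + (0) + (0) + (0)] = 16/8 = 2
Dimension check: dim(rho) = sum (mult * dim) = 0*1 + 1*1 + 0*1 + 0*1 + 2*2 = 5 = chi_rho(e) = 5.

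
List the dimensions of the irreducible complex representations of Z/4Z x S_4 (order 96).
Dimensions: 1, 1, 1, 1, 1, 1, 1, 1, 2, 2, 2, 2, 3, 3, 3, 3, 3, 3, 3, 3

There are 20 irreducibles (= number of conjugacy classes). Their dimensions d_i satisfy sum d_i^2 = |G| = 96: 1 + 1 + 1 + 1 + 1 + 1 + 1 + 1 + 4 + 4 + 4 + 4 + 9 + 9 + 9 + 9 + 9 + 9 + 9 + 9 = 96. (For the product with Z/4Z: each of the 4 1-dim characters of Z/4Z tensors with each irrep of S_4, giving 4 copies of each S_4-dimension.)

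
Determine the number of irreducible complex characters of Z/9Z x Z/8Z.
72

Reasoning: The number of irreducible complex representations of a finite group equals its number of conjugacy classes. Z/9Z x Z/8Z is abelian of order 72, so every element is its own conjugacy class: 72 classes, so Z/9Z x Z/8Z (order 72) has exactly 72 irreducible complex representations.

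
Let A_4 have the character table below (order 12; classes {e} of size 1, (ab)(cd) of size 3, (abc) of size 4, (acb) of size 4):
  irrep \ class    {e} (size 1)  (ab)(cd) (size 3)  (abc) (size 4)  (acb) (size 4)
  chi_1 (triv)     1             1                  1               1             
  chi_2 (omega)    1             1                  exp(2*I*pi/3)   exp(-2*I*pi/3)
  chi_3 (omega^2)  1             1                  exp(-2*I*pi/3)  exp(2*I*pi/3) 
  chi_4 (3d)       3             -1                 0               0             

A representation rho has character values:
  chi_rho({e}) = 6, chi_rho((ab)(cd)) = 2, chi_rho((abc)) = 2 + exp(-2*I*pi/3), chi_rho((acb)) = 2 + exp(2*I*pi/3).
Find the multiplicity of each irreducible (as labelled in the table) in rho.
Multiplicities: chi_1: 2, chi_2: 0, chi_3: 1, chi_4: 1.

Working: Use <chi_rho, chi> = (1/|G|) sum_C |C| * chi_rho(C) * conj(chi(C)) with |G| = 12 for each irreducible chi in the table:
  <chi_rho, chi_1> = (1/12)[1*(6)*conj(1) + 3*(2)*conj(1) + 4*(2 + exp(-2*I*pi/3))*conj(1) + 4*(2 + exp(2*I*pi/3))*conj(1)]
      = (1/12)[(6) + (6) + (8 + 4*exp(-2*I*pi/3)) + (8 + 4*exp(2*I*pi/3))] = 24/12 = 2
  <chi_rho, chi_2> = (1/12)[1*(6)*conj(1) + 3*(2)*conj(1) + 4*(2 + exp(-2*I*pi/3))*conj(exp(2*I*pi/3)) + 4*(2 + exp(2*I*pi/3))*conj(exp(-2*I*pi/3))]
      = (1/12)[(6) + (6) + (8*exp(-2*I*pi/3) + 4*exp(2*I*pi/3)) + (4*exp(-2*I*pi/3) + 8*exp(2*I*pi/3))] = 0/12 = 0
  <chi_rho, chi_3> = (1/12)[1*(6)*conj(1) + 3*(2)*conj(1) + 4*(2 + exp(-2*I*pi/3))*conj(exp(-2*I*pi/3)) + 4*(2 + exp(2*I*pi/3))*conj(exp(2*I*pi/3))]
      = (1/12)[(6) + (6) + (4 + 8*exp(2*I*pi/3)) + (4 + 8*exp(-2*I*pi/3))] = 12/12 = 1
  <chi_rho, chi_4> = (1/12)[1*(6)*conj(3) + 3*(2)*conj(-1) + 4*(2 + exp(-2*I*pi/3))*conj(0) + 4*(2 + exp(2*I*pi/3))*conj(0)]
      = (1/12)[(18) + (-6) + (0) + (0)] = 12/12 = 1
(Exp terms are combined using exp(i*s)*conj(exp(i*t)) = exp(i*(s-t)), and sums of them are collapsed using the identity that for every m > 1 the m distinct m-th roots of unity sum to 0, e.g. 1 + exp(2*I*pi/3) + exp(-2*I*pi/3) = 0.)
Dimension check: dim(rho) = sum (mult * dim) = 2*1 + 0*1 + 1*1 + 1*3 = 6 = chi_rho(e) = 6.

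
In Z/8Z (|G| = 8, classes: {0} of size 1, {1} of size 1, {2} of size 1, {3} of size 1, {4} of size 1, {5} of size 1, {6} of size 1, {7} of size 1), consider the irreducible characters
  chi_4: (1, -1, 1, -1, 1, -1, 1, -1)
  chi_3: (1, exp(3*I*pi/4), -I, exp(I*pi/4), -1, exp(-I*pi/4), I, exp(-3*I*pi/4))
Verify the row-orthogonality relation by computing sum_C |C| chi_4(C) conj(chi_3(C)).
Sum = 0; so <chi_4, chi_3> = 0 (distinct irreducibles are orthogonal).

Explanation: Compute term by term over conjugacy classes (|C| * chi_4(C) * conj(chi_3(C))):
  1*(1)*conj(1) + 1*(-1)*conj(exp(3*I*pi/4)) + 1*(1)*conj(-I) + 1*(-1)*conj(exp(I*pi/4)) + 1*(1)*conj(-1) + 1*(-1)*conj(exp(-I*pi/4)) + 1*(1)*conj(I) + 1*(-1)*conj(exp(-3*I*pi/4))
  = (1) + (-exp(-3*I*pi/4)) + (I) + (-exp(-I*pi/4)) + (-1) + (-exp(I*pi/4)) + (-I) + (-exp(3*I*pi/4))
  = 0.
(Exp terms are combined using exp(i*s)*conj(exp(i*t)) = exp(i*(s-t)), and sums of them are collapsed using the identity that for every m > 1 the m distinct m-th roots of unity sum to 0, e.g. 1 + exp(2*I*pi/3) + exp(-2*I*pi/3) = 0.)
Dividing by |G| = 8 gives 0/8 = 0, matching the row-orthogonality relation <chi_4, chi_3> = [chi_4 = chi_3].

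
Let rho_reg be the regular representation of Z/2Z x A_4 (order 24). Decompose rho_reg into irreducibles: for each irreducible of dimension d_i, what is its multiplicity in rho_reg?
Each irreducible V_i of dimension d_i appears with multiplicity d_i, i.e. rho_reg = (direct sum over all irreducibles V_i) d_i V_i. The irreducible dimensions for Z/2Z x A_4 are 1, 1, 1, 1, 1, 1, 3, 3: 6 irreducibles of dimension 1, each with multiplicity 1; 2 irreducibles of dimension 3, each with multiplicity 3. Total dimension 6*1*1 + 2*3*3 = 24 = |G|.

Working: General theorem: in the regular representation of a finite group G, each irreducible appears with multiplicity equal to its dimension. Check: dim(rho_reg) = sum d_i^2 = 1 + 1 + 1 + 1 + 1 + 1 + 9 + 9 = 24 = |G|.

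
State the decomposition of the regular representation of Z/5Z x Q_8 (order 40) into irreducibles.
Each irreducible V_i of dimension d_i appears with multiplicity d_i, i.e. rho_reg = (direct sum over all irreducibles V_i) d_i V_i. The irreducible dimensions for Z/5Z x Q_8 are 1, 1, 1, 1, 1, 1, 1, 1, 1, 1, 1, 1, 1, 1, 1, 1, 1, 1, 1, 1, 2, 2, 2, 2, 2: 20 irreducibles of dimension 1, each with multiplicity 1; 5 irreducibles of dimension 2, each with multiplicity 2. Total dimension 20*1*1 + 5*2*2 = 40 = |G|.

Derivation: General theorem: in the regular representation of a finite group G, each irreducible appears with multiplicity equal to its dimension. Check: dim(rho_reg) = sum d_i^2 = 1 + 1 + 1 + 1 + 1 + 1 + 1 + 1 + 1 + 1 + 1 + 1 + 1 + 1 + 1 + 1 + 1 + 1 + 1 + 1 + 4 + 4 + 4 + 4 + 4 = 40 = |G|.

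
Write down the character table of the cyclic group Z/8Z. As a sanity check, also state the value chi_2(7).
Character table of Z/8Z (irreps indexed chi_0,...,chi_7 with chi_k(m) = zeta_8^(k*m), zeta_8 = exp(2*pi*i/8)):
  irrep \ class  {0} (size 1)  {1} (size 1)    {2} (size 1)  {3} (size 1)    {4} (size 1)  {5} (size 1)    {6} (size 1)  {7} (size 1)  
  chi_0          1             1               1             1               1             1               1             1             
  chi_1          1             exp(I*pi/4)     I             exp(3*I*pi/4)   -1            exp(-3*I*pi/4)  -I            exp(-I*pi/4)  
  chi_2          1             I               -1            -I              1             I               -1            -I            
  chi_3          1             exp(3*I*pi/4)   -I            exp(I*pi/4)     -1            exp(-I*pi/4)    I             exp(-3*I*pi/4)
  chi_4          1             -1              1             -1              1             -1              1             -1            
  chi_5          1             exp(-3*I*pi/4)  I             exp(-I*pi/4)    -1            exp(I*pi/4)     -I            exp(3*I*pi/4) 
  chi_6          1             -I              -1            I               1             -I              -1            I             
  chi_7          1             exp(-I*pi/4)    -I            exp(-3*I*pi/4)  -1            exp(3*I*pi/4)   I             exp(I*pi/4)   

Spot check: chi_2(7) = zeta_8^(2*7) = zeta_8^14 = -I.

Why: Z/8Z is abelian, so all 8 irreducible complex representations are 1-dimensional. They are given by chi_k(m) = zeta_8^(k*m) for k = 0,...,7. Row orthogonality: sum_m chi_k(m) conj(chi_l(m)) = 8 * [k = l].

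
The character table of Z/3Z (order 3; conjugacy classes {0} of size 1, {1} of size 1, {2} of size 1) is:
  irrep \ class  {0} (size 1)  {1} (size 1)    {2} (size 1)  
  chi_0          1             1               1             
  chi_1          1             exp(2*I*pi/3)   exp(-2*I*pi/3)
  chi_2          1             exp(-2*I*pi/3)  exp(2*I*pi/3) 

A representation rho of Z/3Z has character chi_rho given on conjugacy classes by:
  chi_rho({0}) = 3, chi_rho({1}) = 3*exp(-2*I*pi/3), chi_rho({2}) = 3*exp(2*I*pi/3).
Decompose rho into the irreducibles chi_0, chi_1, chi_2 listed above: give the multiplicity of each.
Multiplicities: chi_0: 0, chi_1: 0, chi_2: 3.

Details: Use <chi_rho, chi> = (1/|G|) sum_C |C| * chi_rho(C) * conj(chi(C)) with |G| = 3 for each irreducible chi in the table:
  <chi_rho, chi_0> = (1/3)[1*(3)*conj(1) + 1*(3*exp(-2*I*pi/3))*conj(1) + 1*(3*exp(2*I*pi/3))*conj(1)]
      = (1/3)[(3) + (3*exp(-2*I*pi/3)) + (3*exp(2*I*pi/3))] = 0/3 = 0
  <chi_rho, chi_1> = (1/3)[1*(3)*conj(1) + 1*(3*exp(-2*I*pi/3))*conj(exp(2*I*pi/3)) + 1*(3*exp(2*I*pi/3))*conj(exp(-2*I*pi/3))]
      = (1/3)[(3) + (3*exp(2*I*pi/3)) + (3*exp(-2*I*pi/3))] = 0/3 = 0
  <chi_rho, chi_2> = (1/3)[1*(3)*conj(1) + 1*(3*exp(-2*I*pi/3))*conj(exp(-2*I*pi/3)) + 1*(3*exp(2*I*pi/3))*conj(exp(2*I*pi/3))]
      = (1/3)[(3) + (3) + (3)] = 9/3 = 3
(Exp terms are combined using exp(i*s)*conj(exp(i*t)) = exp(i*(s-t)), and sums of them are collapsed using the identity that for every m > 1 the m distinct m-th roots of unity sum to 0, e.g. 1 + exp(2*I*pi/3) + exp(-2*I*pi/3) = 0.)
Dimension check: dim(rho) = sum (mult * dim) = 0*1 + 0*1 + 3*1 = 3 = chi_rho(e) = 3.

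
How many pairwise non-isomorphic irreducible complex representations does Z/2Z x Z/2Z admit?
4

Argument: The number of irreducible complex representations of a finite group equals its number of conjugacy classes. Z/2Z x Z/2Z is abelian of order 4, so every element is its own conjugacy class: 4 classes, so Z/2Z x Z/2Z (order 4) has exactly 4 irreducible complex representations.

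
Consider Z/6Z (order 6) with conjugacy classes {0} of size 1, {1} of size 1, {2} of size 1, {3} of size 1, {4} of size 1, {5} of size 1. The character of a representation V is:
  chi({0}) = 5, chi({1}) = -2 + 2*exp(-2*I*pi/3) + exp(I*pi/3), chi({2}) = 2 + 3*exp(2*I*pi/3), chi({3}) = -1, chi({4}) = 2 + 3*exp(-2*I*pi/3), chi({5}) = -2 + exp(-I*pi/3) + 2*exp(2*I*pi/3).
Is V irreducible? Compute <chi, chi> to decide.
Not irreducible (reducible): <chi, chi> = 9 > 1.

Working: <chi, chi> = (1/|G|) sum_C |C| * |chi(C)|^2 = (1/6)[1*|5|^2 + 1*|-2 + 2*exp(-2*I*pi/3) + exp(I*pi/3)|^2 + 1*|2 + 3*exp(2*I*pi/3)|^2 + 1*|-1|^2 + 1*|2 + 3*exp(-2*I*pi/3)|^2 + 1*|-2 + exp(-I*pi/3) + 2*exp(2*I*pi/3)|^2]
  = (1/6)[(25) + (7) + (7) + (1) + (7) + (7)] = 54/6 = 9.
(Exp terms are combined using exp(i*s)*conj(exp(i*t)) = exp(i*(s-t)), and sums of them are collapsed using the identity that for every m > 1 the m distinct m-th roots of unity sum to 0, e.g. 1 + exp(2*I*pi/3) + exp(-2*I*pi/3) = 0.)
A character is irreducible iff <chi, chi> = 1, so this representation is reducible.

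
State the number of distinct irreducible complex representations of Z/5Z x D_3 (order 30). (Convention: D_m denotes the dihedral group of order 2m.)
15

Details: The number of irreducible complex representations of a finite group equals its number of conjugacy classes. For a direct product, #classes(G x H) = #classes(G) * #classes(H). Z/5Z has 5 classes (abelian), D_3 has 3 classes, so 5 * 3 = 15, so Z/5Z x D_3 (order 30) has exactly 15 irreducible complex representations.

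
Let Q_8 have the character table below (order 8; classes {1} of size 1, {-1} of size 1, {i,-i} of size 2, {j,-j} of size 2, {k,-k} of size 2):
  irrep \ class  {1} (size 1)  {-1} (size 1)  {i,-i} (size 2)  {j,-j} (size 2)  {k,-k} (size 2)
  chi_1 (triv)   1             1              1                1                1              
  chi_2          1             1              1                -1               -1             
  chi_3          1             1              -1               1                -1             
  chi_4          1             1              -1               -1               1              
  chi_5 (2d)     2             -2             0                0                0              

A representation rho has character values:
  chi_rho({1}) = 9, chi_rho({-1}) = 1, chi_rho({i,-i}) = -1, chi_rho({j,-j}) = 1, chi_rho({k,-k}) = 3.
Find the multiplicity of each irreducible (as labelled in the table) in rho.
Multiplicities: chi_1: 2, chi_2: 0, chi_3: 1, chi_4: 2, chi_5: 2.

Solution. Use <chi_rho, chi> = (1/|G|) sum_C |C| * chi_rho(C) * conj(chi(C)) with |G| = 8 for each irreducible chi in the table:
  <chi_rho, chi_1> = (1/8)[1*(9)*conj(1) + 1*(1)*conj(1) + 2*(-1)*conj(1) + 2*(1)*conj(1) + 2*(3)*conj(1)]
      = (1/8)[(9) + (1) + (-2) + (2) + (6)] = 16/8 = 2
  <chi_rho, chi_2> = (1/8)[1*(9)*conj(1) + 1*(1)*conj(1) + 2*(-1)*conj(1) + 2*(1)*conj(-1) + 2*(3)*conj(-1)]
      = (1/8)[(9) + (1) + (-2) + (-2) + (-6)] = 0/8 = 0
  <chi_rho, chi_3> = (1/8)[1*(9)*conj(1) + 1*(1)*conj(1) + 2*(-1)*conj(-1) + 2*(1)*conj(1) + 2*(3)*conj(-1)]
      = (1/8)[(9) + (1) + (2) + (2) + (-6)] = 8/8 = 1
  <chi_rho, chi_4> = (1/8)[1*(9)*conj(1) + 1*(1)*conj(1) + 2*(-1)*conj(-1) + 2*(1)*conj(-1) + 2*(3)*conj(1)]
      = (1/8)[(9) + (1) + (2) + (-2) + (6)] = 16/8 = 2
  <chi_rho, chi_5> = (1/8)[1*(9)*conj(2) + 1*(1)*conj(-2) + 2*(-1)*conj(0) + 2*(1)*conj(0) + 2*(3)*conj(0)]
      = (1/8)[(18) + (-2) + (0) + (0) + (0)] = 16/8 = 2
Dimension check: dim(rho) = sum (mult * dim) = 2*1 + 0*1 + 1*1 + 2*1 + 2*2 = 9 = chi_rho(e) = 9.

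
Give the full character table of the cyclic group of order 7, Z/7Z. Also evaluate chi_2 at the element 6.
Character table of Z/7Z (irreps indexed chi_0,...,chi_6 with chi_k(m) = zeta_7^(k*m), zeta_7 = exp(2*pi*i/7)):
  irrep \ class  {0} (size 1)  {1} (size 1)    {2} (size 1)    {3} (size 1)    {4} (size 1)    {5} (size 1)    {6} (size 1)  
  chi_0          1             1               1               1               1               1               1             
  chi_1          1             exp(2*I*pi/7)   exp(4*I*pi/7)   exp(6*I*pi/7)   exp(-6*I*pi/7)  exp(-4*I*pi/7)  exp(-2*I*pi/7)
  chi_2          1             exp(4*I*pi/7)   exp(-6*I*pi/7)  exp(-2*I*pi/7)  exp(2*I*pi/7)   exp(6*I*pi/7)   exp(-4*I*pi/7)
  chi_3          1             exp(6*I*pi/7)   exp(-2*I*pi/7)  exp(4*I*pi/7)   exp(-4*I*pi/7)  exp(2*I*pi/7)   exp(-6*I*pi/7)
  chi_4          1             exp(-6*I*pi/7)  exp(2*I*pi/7)   exp(-4*I*pi/7)  exp(4*I*pi/7)   exp(-2*I*pi/7)  exp(6*I*pi/7) 
  chi_5          1             exp(-4*I*pi/7)  exp(6*I*pi/7)   exp(2*I*pi/7)   exp(-2*I*pi/7)  exp(-6*I*pi/7)  exp(4*I*pi/7) 
  chi_6          1             exp(-2*I*pi/7)  exp(-4*I*pi/7)  exp(-6*I*pi/7)  exp(6*I*pi/7)   exp(4*I*pi/7)   exp(2*I*pi/7) 

Spot check: chi_2(6) = zeta_7^(2*6) = zeta_7^12 = exp(-4*I*pi/7).

Solution. Z/7Z is abelian, so all 7 irreducible complex representations are 1-dimensional. They are given by chi_k(m) = zeta_7^(k*m) for k = 0,...,6. Row orthogonality: sum_m chi_k(m) conj(chi_l(m)) = 7 * [k = l].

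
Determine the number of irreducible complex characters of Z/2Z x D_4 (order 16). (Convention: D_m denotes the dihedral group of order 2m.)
10

Why: The number of irreducible complex representations of a finite group equals its number of conjugacy classes. For a direct product, #classes(G x H) = #classes(G) * #classes(H). Z/2Z has 2 classes (abelian), D_4 has 5 classes, so 2 * 5 = 10, so Z/2Z x D_4 (order 16) has exactly 10 irreducible complex representations.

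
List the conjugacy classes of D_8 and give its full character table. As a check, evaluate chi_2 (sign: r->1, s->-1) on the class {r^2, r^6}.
Conjugacy classes: {e} of size 1, {r^4} of size 1, {r^1, r^7} of size 2, {r^2, r^6} of size 2, {r^3, r^5} of size 2, {s, sr^2, ...} of size 4, {sr, sr^3, ...} of size 4.
Character table:
  irrep \ class              {e} (size 1)  {r^4} (size 1)  {r^1, r^7} (size 2)  {r^2, r^6} (size 2)  {r^3, r^5} (size 2)  {s, sr^2, ...} (size 4)  {sr, sr^3, ...} (size 4)
  chi_1 (triv)               1             1               1                    1                    1                    1                        1                       
  chi_2 (sign: r->1, s->-1)  1             1               1                    1                    1                    -1                       -1                      
  chi_3 (r->-1, s->1)        1             1               -1                   1                    -1                   1                        -1                      
  chi_4 (r->-1, s->-1)       1             1               -1                   1                    -1                   -1                       1                       
  chi_5 (2d, j=1)            2             -2              sqrt(2)              0                    -sqrt(2)             0                        0                       
  chi_6 (2d, j=2)            2             2               0                    -2                   0                    0                        0                       
  chi_7 (2d, j=3)            2             -2              -sqrt(2)             0                    sqrt(2)              0                        0                       

Spot check: chi_2 (sign: r->1, s->-1) on {r^2, r^6} = 1.

Proof sketch: D_8 has order 2*8 = 16 with 7 conjugacy classes, hence 7 irreducibles. Sum of squared dims 1 + 1 + 1 + 1 + 4 + 4 + 4 = 16 = |G|. Linear characters come from the abelianisation; the 2-dimensional irreps have character r^k -> 2*cos(2*pi*j*k/8), reflections -> 0.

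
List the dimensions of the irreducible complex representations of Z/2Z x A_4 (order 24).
Dimensions: 1, 1, 1, 1, 1, 1, 3, 3

Details: There are 8 irreducibles (= number of conjugacy classes). Their dimensions d_i satisfy sum d_i^2 = |G| = 24: 1 + 1 + 1 + 1 + 1 + 1 + 9 + 9 = 24. (For the product with Z/2Z: each of the 2 1-dim characters of Z/2Z tensors with each irrep of A_4, giving 2 copies of each A_4-dimension.)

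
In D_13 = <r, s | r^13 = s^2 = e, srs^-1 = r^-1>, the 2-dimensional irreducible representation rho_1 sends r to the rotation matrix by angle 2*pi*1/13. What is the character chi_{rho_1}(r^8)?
chi_{rho_1}(r^8) = 2*cos(2*pi*1*8/13) = -2*cos(3*pi/13)

Derivation: rho_1(r^8) is rotation by angle 2*pi*1*8/13, whose trace is 2*cos(2*pi*1*8/13) = -2*cos(3*pi/13).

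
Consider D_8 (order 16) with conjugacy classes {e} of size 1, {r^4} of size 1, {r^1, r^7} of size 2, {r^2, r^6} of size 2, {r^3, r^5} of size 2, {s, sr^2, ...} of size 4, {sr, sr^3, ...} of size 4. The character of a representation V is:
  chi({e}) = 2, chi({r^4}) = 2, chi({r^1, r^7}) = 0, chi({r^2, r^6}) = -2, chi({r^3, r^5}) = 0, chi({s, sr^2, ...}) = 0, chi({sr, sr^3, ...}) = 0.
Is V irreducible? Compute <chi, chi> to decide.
Irreducible: <chi, chi> = 1.

<chi, chi> = (1/|G|) sum_C |C| * |chi(C)|^2 = (1/16)[1*|2|^2 + 1*|2|^2 + 2*|0|^2 + 2*|-2|^2 + 2*|0|^2 + 4*|0|^2 + 4*|0|^2]
  = (1/16)[(4) + (4) + (0) + (8) + (0) + (0) + (0)] = 16/16 = 1.
A character is irreducible iff <chi, chi> = 1, so this representation is irreducible.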